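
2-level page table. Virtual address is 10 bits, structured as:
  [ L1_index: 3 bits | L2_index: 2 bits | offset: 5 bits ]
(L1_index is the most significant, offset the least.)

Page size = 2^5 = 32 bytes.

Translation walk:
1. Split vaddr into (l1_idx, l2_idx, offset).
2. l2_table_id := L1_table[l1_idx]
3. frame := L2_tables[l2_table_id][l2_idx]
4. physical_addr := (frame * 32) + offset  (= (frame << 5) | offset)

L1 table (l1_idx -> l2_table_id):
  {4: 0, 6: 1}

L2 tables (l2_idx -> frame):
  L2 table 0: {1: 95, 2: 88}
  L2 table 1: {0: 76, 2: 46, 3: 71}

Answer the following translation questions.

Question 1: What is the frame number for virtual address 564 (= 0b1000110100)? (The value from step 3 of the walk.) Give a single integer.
vaddr = 564: l1_idx=4, l2_idx=1
L1[4] = 0; L2[0][1] = 95

Answer: 95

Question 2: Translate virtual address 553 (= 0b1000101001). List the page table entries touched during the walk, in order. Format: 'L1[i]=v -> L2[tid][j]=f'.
Answer: L1[4]=0 -> L2[0][1]=95

Derivation:
vaddr = 553 = 0b1000101001
Split: l1_idx=4, l2_idx=1, offset=9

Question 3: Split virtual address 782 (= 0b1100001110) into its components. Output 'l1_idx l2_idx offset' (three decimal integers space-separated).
Answer: 6 0 14

Derivation:
vaddr = 782 = 0b1100001110
  top 3 bits -> l1_idx = 6
  next 2 bits -> l2_idx = 0
  bottom 5 bits -> offset = 14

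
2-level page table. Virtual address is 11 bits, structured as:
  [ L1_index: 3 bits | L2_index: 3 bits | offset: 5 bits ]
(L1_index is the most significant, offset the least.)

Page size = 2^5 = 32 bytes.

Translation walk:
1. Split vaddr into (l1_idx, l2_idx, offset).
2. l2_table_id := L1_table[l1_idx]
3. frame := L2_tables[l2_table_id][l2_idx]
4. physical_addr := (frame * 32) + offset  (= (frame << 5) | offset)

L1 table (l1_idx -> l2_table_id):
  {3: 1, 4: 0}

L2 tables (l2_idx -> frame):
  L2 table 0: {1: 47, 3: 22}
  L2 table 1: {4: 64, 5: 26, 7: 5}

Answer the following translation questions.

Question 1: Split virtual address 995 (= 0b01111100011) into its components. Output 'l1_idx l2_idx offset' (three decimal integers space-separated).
vaddr = 995 = 0b01111100011
  top 3 bits -> l1_idx = 3
  next 3 bits -> l2_idx = 7
  bottom 5 bits -> offset = 3

Answer: 3 7 3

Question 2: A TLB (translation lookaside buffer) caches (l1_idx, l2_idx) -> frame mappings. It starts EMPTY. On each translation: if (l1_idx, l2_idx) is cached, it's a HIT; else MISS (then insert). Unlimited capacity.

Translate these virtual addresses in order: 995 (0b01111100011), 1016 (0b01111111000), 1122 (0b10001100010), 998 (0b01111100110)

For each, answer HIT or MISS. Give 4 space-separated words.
vaddr=995: (3,7) not in TLB -> MISS, insert
vaddr=1016: (3,7) in TLB -> HIT
vaddr=1122: (4,3) not in TLB -> MISS, insert
vaddr=998: (3,7) in TLB -> HIT

Answer: MISS HIT MISS HIT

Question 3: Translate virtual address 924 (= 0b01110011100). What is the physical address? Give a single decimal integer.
vaddr = 924 = 0b01110011100
Split: l1_idx=3, l2_idx=4, offset=28
L1[3] = 1
L2[1][4] = 64
paddr = 64 * 32 + 28 = 2076

Answer: 2076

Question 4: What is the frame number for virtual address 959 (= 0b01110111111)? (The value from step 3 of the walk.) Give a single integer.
Answer: 26

Derivation:
vaddr = 959: l1_idx=3, l2_idx=5
L1[3] = 1; L2[1][5] = 26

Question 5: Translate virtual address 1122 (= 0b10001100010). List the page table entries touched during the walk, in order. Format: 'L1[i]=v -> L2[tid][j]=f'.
Answer: L1[4]=0 -> L2[0][3]=22

Derivation:
vaddr = 1122 = 0b10001100010
Split: l1_idx=4, l2_idx=3, offset=2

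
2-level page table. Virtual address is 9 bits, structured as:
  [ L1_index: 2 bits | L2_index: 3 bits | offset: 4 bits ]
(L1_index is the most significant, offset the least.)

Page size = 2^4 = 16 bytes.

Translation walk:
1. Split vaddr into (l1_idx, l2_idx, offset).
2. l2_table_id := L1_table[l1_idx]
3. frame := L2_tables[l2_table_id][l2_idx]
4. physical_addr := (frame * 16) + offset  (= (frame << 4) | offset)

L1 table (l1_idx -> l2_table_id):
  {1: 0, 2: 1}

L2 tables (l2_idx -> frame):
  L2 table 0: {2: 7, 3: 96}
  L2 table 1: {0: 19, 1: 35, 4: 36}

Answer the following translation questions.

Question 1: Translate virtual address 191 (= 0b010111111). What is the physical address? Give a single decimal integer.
Answer: 1551

Derivation:
vaddr = 191 = 0b010111111
Split: l1_idx=1, l2_idx=3, offset=15
L1[1] = 0
L2[0][3] = 96
paddr = 96 * 16 + 15 = 1551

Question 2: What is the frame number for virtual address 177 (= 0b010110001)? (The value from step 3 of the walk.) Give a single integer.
vaddr = 177: l1_idx=1, l2_idx=3
L1[1] = 0; L2[0][3] = 96

Answer: 96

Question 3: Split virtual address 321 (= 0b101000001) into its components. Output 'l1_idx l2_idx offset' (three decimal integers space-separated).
Answer: 2 4 1

Derivation:
vaddr = 321 = 0b101000001
  top 2 bits -> l1_idx = 2
  next 3 bits -> l2_idx = 4
  bottom 4 bits -> offset = 1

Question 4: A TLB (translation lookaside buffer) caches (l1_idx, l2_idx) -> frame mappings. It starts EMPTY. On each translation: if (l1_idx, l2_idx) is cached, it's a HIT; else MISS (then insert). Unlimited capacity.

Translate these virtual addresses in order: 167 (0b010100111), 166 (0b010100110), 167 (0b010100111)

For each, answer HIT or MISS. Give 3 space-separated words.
Answer: MISS HIT HIT

Derivation:
vaddr=167: (1,2) not in TLB -> MISS, insert
vaddr=166: (1,2) in TLB -> HIT
vaddr=167: (1,2) in TLB -> HIT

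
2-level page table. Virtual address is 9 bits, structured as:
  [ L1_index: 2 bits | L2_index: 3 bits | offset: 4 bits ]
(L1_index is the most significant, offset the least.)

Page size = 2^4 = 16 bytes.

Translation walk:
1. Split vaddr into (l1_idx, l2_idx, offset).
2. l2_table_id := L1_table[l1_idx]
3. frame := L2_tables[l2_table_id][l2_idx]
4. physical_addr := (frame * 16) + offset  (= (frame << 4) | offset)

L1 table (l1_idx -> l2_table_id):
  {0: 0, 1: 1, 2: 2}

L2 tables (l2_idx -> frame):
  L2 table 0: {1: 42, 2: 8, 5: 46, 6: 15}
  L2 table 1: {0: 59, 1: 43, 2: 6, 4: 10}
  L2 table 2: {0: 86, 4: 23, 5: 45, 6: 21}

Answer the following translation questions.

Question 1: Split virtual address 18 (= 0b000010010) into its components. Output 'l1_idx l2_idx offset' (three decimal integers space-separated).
vaddr = 18 = 0b000010010
  top 2 bits -> l1_idx = 0
  next 3 bits -> l2_idx = 1
  bottom 4 bits -> offset = 2

Answer: 0 1 2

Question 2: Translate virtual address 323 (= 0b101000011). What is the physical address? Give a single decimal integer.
Answer: 371

Derivation:
vaddr = 323 = 0b101000011
Split: l1_idx=2, l2_idx=4, offset=3
L1[2] = 2
L2[2][4] = 23
paddr = 23 * 16 + 3 = 371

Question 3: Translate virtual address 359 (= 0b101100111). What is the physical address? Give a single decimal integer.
vaddr = 359 = 0b101100111
Split: l1_idx=2, l2_idx=6, offset=7
L1[2] = 2
L2[2][6] = 21
paddr = 21 * 16 + 7 = 343

Answer: 343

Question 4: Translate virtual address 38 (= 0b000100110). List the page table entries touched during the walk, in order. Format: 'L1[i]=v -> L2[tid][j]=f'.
vaddr = 38 = 0b000100110
Split: l1_idx=0, l2_idx=2, offset=6

Answer: L1[0]=0 -> L2[0][2]=8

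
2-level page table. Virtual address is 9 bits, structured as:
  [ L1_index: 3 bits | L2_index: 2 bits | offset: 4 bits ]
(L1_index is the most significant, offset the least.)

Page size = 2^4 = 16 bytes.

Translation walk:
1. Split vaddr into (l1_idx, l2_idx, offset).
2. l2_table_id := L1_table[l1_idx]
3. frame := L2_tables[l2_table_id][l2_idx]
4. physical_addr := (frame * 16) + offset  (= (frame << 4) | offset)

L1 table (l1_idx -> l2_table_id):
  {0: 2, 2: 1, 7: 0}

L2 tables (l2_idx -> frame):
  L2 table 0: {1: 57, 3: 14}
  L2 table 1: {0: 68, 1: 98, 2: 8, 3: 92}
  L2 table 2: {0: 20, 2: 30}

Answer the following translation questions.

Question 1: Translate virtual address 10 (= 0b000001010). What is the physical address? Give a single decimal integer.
vaddr = 10 = 0b000001010
Split: l1_idx=0, l2_idx=0, offset=10
L1[0] = 2
L2[2][0] = 20
paddr = 20 * 16 + 10 = 330

Answer: 330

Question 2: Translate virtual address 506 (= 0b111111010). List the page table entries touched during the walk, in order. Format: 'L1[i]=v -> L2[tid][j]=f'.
Answer: L1[7]=0 -> L2[0][3]=14

Derivation:
vaddr = 506 = 0b111111010
Split: l1_idx=7, l2_idx=3, offset=10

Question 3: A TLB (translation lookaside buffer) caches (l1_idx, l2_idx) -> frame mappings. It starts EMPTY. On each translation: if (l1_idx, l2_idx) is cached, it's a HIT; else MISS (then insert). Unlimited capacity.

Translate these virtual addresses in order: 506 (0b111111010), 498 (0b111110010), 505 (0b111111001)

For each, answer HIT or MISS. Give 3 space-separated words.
Answer: MISS HIT HIT

Derivation:
vaddr=506: (7,3) not in TLB -> MISS, insert
vaddr=498: (7,3) in TLB -> HIT
vaddr=505: (7,3) in TLB -> HIT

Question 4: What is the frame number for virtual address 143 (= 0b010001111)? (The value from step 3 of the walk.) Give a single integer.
vaddr = 143: l1_idx=2, l2_idx=0
L1[2] = 1; L2[1][0] = 68

Answer: 68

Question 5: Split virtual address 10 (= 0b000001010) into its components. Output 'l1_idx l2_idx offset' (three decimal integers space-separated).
vaddr = 10 = 0b000001010
  top 3 bits -> l1_idx = 0
  next 2 bits -> l2_idx = 0
  bottom 4 bits -> offset = 10

Answer: 0 0 10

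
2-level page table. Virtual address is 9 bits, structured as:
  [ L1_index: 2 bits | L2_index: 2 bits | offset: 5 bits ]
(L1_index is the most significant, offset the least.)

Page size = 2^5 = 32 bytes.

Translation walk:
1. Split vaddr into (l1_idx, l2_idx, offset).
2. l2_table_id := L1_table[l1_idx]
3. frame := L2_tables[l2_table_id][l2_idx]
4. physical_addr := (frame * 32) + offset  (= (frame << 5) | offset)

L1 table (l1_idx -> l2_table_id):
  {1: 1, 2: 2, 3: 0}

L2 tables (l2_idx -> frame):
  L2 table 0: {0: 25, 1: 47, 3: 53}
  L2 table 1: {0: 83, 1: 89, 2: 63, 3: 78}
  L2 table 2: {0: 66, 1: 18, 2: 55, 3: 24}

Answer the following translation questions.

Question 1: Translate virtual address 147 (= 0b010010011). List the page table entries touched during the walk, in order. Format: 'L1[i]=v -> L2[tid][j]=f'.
vaddr = 147 = 0b010010011
Split: l1_idx=1, l2_idx=0, offset=19

Answer: L1[1]=1 -> L2[1][0]=83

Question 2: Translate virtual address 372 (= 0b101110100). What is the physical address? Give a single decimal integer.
Answer: 788

Derivation:
vaddr = 372 = 0b101110100
Split: l1_idx=2, l2_idx=3, offset=20
L1[2] = 2
L2[2][3] = 24
paddr = 24 * 32 + 20 = 788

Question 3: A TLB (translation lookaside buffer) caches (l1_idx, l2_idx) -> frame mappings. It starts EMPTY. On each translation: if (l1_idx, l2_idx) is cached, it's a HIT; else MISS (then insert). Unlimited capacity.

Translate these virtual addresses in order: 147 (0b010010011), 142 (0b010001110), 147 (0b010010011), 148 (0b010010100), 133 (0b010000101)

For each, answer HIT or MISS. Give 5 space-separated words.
vaddr=147: (1,0) not in TLB -> MISS, insert
vaddr=142: (1,0) in TLB -> HIT
vaddr=147: (1,0) in TLB -> HIT
vaddr=148: (1,0) in TLB -> HIT
vaddr=133: (1,0) in TLB -> HIT

Answer: MISS HIT HIT HIT HIT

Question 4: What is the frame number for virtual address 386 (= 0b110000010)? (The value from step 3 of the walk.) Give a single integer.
Answer: 25

Derivation:
vaddr = 386: l1_idx=3, l2_idx=0
L1[3] = 0; L2[0][0] = 25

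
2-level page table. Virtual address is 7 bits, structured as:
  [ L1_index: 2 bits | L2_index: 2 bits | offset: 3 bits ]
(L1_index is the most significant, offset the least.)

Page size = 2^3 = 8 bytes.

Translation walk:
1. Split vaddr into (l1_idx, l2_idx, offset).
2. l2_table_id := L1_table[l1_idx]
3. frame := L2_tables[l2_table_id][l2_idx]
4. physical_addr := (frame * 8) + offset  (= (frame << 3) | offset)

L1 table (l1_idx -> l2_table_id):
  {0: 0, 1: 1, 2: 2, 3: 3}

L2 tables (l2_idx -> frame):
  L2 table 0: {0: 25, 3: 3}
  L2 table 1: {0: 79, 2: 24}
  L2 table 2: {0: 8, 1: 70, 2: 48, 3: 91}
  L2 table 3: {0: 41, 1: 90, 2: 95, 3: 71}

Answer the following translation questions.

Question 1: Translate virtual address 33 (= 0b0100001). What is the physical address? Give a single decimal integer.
vaddr = 33 = 0b0100001
Split: l1_idx=1, l2_idx=0, offset=1
L1[1] = 1
L2[1][0] = 79
paddr = 79 * 8 + 1 = 633

Answer: 633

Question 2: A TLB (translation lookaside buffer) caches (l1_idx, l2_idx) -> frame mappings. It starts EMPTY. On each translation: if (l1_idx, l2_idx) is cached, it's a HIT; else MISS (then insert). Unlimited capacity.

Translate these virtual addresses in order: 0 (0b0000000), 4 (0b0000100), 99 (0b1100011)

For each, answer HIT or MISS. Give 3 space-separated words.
Answer: MISS HIT MISS

Derivation:
vaddr=0: (0,0) not in TLB -> MISS, insert
vaddr=4: (0,0) in TLB -> HIT
vaddr=99: (3,0) not in TLB -> MISS, insert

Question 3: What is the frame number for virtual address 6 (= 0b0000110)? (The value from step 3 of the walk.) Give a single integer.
Answer: 25

Derivation:
vaddr = 6: l1_idx=0, l2_idx=0
L1[0] = 0; L2[0][0] = 25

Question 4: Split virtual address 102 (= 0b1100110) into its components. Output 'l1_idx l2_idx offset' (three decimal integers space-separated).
vaddr = 102 = 0b1100110
  top 2 bits -> l1_idx = 3
  next 2 bits -> l2_idx = 0
  bottom 3 bits -> offset = 6

Answer: 3 0 6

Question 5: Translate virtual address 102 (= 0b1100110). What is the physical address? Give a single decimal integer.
vaddr = 102 = 0b1100110
Split: l1_idx=3, l2_idx=0, offset=6
L1[3] = 3
L2[3][0] = 41
paddr = 41 * 8 + 6 = 334

Answer: 334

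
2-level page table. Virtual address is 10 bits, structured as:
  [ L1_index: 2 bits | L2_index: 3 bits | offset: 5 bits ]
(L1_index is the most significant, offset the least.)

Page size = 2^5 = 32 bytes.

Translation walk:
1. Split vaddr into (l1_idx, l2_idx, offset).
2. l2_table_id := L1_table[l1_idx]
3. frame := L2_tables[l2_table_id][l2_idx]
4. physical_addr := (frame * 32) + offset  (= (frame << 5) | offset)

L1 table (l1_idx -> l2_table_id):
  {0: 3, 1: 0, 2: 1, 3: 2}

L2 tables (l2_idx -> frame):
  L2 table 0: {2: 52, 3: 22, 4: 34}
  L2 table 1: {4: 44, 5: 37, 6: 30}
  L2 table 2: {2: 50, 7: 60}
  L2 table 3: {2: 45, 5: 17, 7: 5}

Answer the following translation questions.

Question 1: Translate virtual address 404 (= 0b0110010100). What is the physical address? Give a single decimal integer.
Answer: 1108

Derivation:
vaddr = 404 = 0b0110010100
Split: l1_idx=1, l2_idx=4, offset=20
L1[1] = 0
L2[0][4] = 34
paddr = 34 * 32 + 20 = 1108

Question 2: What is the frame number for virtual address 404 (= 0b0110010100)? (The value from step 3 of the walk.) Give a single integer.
Answer: 34

Derivation:
vaddr = 404: l1_idx=1, l2_idx=4
L1[1] = 0; L2[0][4] = 34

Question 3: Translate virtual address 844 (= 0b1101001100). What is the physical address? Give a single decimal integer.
Answer: 1612

Derivation:
vaddr = 844 = 0b1101001100
Split: l1_idx=3, l2_idx=2, offset=12
L1[3] = 2
L2[2][2] = 50
paddr = 50 * 32 + 12 = 1612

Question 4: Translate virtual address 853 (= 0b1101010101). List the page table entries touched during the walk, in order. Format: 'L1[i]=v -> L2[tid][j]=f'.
Answer: L1[3]=2 -> L2[2][2]=50

Derivation:
vaddr = 853 = 0b1101010101
Split: l1_idx=3, l2_idx=2, offset=21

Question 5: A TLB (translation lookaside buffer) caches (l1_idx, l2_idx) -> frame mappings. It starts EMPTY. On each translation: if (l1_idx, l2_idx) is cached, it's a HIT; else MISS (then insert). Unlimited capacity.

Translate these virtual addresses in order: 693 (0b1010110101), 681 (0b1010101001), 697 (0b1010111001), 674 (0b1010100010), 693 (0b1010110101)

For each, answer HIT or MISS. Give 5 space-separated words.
vaddr=693: (2,5) not in TLB -> MISS, insert
vaddr=681: (2,5) in TLB -> HIT
vaddr=697: (2,5) in TLB -> HIT
vaddr=674: (2,5) in TLB -> HIT
vaddr=693: (2,5) in TLB -> HIT

Answer: MISS HIT HIT HIT HIT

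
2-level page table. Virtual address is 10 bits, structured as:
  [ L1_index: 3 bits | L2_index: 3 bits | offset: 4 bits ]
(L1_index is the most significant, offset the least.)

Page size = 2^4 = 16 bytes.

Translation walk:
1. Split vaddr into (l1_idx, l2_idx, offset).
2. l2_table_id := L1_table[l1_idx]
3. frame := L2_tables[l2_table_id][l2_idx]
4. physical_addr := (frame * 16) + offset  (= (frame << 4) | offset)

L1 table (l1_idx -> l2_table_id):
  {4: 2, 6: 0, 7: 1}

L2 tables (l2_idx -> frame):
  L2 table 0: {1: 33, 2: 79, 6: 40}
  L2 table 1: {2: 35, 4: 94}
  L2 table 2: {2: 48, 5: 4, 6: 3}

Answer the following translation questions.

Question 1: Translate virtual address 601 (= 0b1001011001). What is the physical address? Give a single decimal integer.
Answer: 73

Derivation:
vaddr = 601 = 0b1001011001
Split: l1_idx=4, l2_idx=5, offset=9
L1[4] = 2
L2[2][5] = 4
paddr = 4 * 16 + 9 = 73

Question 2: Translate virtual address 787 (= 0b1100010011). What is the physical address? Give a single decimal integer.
Answer: 531

Derivation:
vaddr = 787 = 0b1100010011
Split: l1_idx=6, l2_idx=1, offset=3
L1[6] = 0
L2[0][1] = 33
paddr = 33 * 16 + 3 = 531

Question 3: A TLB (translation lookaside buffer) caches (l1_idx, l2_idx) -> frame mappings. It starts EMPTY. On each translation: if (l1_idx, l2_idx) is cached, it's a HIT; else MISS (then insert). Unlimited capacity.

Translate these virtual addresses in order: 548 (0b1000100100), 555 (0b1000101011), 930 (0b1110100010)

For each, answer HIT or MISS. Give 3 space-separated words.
vaddr=548: (4,2) not in TLB -> MISS, insert
vaddr=555: (4,2) in TLB -> HIT
vaddr=930: (7,2) not in TLB -> MISS, insert

Answer: MISS HIT MISS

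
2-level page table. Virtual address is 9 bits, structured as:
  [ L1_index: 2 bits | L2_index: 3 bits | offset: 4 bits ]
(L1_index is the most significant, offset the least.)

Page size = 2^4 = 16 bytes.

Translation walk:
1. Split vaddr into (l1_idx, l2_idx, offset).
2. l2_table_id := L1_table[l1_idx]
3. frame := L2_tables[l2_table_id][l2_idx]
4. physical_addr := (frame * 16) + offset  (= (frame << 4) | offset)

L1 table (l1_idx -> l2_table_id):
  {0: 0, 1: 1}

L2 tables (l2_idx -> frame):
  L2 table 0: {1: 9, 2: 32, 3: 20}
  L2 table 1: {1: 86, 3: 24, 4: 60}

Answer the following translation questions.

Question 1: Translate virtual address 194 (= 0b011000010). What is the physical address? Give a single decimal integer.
Answer: 962

Derivation:
vaddr = 194 = 0b011000010
Split: l1_idx=1, l2_idx=4, offset=2
L1[1] = 1
L2[1][4] = 60
paddr = 60 * 16 + 2 = 962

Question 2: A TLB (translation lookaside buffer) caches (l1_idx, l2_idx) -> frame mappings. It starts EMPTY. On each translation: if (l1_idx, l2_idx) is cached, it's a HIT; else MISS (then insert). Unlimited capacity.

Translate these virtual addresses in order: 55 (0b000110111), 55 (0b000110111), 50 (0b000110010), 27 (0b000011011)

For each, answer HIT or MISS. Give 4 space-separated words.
vaddr=55: (0,3) not in TLB -> MISS, insert
vaddr=55: (0,3) in TLB -> HIT
vaddr=50: (0,3) in TLB -> HIT
vaddr=27: (0,1) not in TLB -> MISS, insert

Answer: MISS HIT HIT MISS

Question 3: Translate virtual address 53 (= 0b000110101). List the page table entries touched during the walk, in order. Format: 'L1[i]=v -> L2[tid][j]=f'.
Answer: L1[0]=0 -> L2[0][3]=20

Derivation:
vaddr = 53 = 0b000110101
Split: l1_idx=0, l2_idx=3, offset=5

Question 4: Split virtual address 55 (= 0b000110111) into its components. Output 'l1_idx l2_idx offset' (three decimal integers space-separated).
Answer: 0 3 7

Derivation:
vaddr = 55 = 0b000110111
  top 2 bits -> l1_idx = 0
  next 3 bits -> l2_idx = 3
  bottom 4 bits -> offset = 7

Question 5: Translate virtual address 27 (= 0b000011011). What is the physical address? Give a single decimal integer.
vaddr = 27 = 0b000011011
Split: l1_idx=0, l2_idx=1, offset=11
L1[0] = 0
L2[0][1] = 9
paddr = 9 * 16 + 11 = 155

Answer: 155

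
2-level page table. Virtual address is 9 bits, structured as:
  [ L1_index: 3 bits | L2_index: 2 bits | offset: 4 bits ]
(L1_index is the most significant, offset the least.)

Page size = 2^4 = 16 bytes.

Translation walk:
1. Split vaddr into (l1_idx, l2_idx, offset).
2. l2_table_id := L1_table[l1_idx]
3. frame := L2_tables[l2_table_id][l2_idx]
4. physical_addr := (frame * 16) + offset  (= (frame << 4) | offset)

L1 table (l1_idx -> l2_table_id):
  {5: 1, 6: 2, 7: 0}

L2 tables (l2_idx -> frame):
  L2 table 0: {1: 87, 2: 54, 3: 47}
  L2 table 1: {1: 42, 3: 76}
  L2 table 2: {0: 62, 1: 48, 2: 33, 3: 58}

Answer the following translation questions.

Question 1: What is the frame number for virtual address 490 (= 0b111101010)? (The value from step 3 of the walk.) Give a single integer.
vaddr = 490: l1_idx=7, l2_idx=2
L1[7] = 0; L2[0][2] = 54

Answer: 54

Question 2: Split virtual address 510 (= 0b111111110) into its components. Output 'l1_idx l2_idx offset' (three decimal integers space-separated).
vaddr = 510 = 0b111111110
  top 3 bits -> l1_idx = 7
  next 2 bits -> l2_idx = 3
  bottom 4 bits -> offset = 14

Answer: 7 3 14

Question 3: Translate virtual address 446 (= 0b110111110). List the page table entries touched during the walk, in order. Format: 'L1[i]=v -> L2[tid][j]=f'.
Answer: L1[6]=2 -> L2[2][3]=58

Derivation:
vaddr = 446 = 0b110111110
Split: l1_idx=6, l2_idx=3, offset=14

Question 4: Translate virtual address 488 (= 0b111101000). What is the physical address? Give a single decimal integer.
Answer: 872

Derivation:
vaddr = 488 = 0b111101000
Split: l1_idx=7, l2_idx=2, offset=8
L1[7] = 0
L2[0][2] = 54
paddr = 54 * 16 + 8 = 872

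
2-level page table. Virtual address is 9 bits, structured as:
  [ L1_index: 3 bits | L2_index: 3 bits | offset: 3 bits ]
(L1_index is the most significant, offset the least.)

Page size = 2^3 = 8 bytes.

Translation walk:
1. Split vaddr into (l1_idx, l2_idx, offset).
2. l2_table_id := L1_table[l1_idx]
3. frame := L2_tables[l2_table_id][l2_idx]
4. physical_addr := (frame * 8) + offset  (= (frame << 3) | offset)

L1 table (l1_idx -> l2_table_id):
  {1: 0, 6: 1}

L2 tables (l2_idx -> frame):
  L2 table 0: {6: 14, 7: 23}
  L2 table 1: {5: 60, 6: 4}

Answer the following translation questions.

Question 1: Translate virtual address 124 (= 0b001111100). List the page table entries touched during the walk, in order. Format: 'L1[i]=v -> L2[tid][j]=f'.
Answer: L1[1]=0 -> L2[0][7]=23

Derivation:
vaddr = 124 = 0b001111100
Split: l1_idx=1, l2_idx=7, offset=4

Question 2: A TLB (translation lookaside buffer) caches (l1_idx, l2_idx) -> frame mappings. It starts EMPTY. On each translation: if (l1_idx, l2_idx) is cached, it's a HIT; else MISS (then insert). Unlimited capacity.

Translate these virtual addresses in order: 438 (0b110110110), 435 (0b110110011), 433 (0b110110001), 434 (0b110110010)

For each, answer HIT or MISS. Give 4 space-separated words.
vaddr=438: (6,6) not in TLB -> MISS, insert
vaddr=435: (6,6) in TLB -> HIT
vaddr=433: (6,6) in TLB -> HIT
vaddr=434: (6,6) in TLB -> HIT

Answer: MISS HIT HIT HIT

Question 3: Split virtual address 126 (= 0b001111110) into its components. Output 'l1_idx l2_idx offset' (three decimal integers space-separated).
vaddr = 126 = 0b001111110
  top 3 bits -> l1_idx = 1
  next 3 bits -> l2_idx = 7
  bottom 3 bits -> offset = 6

Answer: 1 7 6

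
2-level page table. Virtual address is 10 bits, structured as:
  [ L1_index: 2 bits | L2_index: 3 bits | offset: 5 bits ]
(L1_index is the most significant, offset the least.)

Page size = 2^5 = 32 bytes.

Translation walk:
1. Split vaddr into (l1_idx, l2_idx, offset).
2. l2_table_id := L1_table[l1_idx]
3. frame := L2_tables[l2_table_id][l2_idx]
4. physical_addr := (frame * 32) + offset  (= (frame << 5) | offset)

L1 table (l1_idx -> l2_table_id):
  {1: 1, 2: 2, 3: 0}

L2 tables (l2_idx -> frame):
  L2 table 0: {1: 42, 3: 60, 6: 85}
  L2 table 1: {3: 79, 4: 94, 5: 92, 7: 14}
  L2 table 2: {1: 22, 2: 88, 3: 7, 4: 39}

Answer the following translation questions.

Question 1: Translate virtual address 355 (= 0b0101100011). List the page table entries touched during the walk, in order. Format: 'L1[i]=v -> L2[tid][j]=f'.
vaddr = 355 = 0b0101100011
Split: l1_idx=1, l2_idx=3, offset=3

Answer: L1[1]=1 -> L2[1][3]=79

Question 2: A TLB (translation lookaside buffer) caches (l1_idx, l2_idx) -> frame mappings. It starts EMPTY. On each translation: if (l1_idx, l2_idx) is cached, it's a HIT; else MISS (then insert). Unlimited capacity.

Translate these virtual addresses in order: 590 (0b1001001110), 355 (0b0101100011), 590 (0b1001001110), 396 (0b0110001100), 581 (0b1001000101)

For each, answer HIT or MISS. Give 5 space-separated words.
Answer: MISS MISS HIT MISS HIT

Derivation:
vaddr=590: (2,2) not in TLB -> MISS, insert
vaddr=355: (1,3) not in TLB -> MISS, insert
vaddr=590: (2,2) in TLB -> HIT
vaddr=396: (1,4) not in TLB -> MISS, insert
vaddr=581: (2,2) in TLB -> HIT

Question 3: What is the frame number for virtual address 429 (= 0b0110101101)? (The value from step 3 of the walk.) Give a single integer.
vaddr = 429: l1_idx=1, l2_idx=5
L1[1] = 1; L2[1][5] = 92

Answer: 92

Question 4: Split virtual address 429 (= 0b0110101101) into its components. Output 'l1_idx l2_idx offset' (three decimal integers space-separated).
Answer: 1 5 13

Derivation:
vaddr = 429 = 0b0110101101
  top 2 bits -> l1_idx = 1
  next 3 bits -> l2_idx = 5
  bottom 5 bits -> offset = 13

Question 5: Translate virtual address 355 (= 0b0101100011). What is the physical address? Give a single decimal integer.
Answer: 2531

Derivation:
vaddr = 355 = 0b0101100011
Split: l1_idx=1, l2_idx=3, offset=3
L1[1] = 1
L2[1][3] = 79
paddr = 79 * 32 + 3 = 2531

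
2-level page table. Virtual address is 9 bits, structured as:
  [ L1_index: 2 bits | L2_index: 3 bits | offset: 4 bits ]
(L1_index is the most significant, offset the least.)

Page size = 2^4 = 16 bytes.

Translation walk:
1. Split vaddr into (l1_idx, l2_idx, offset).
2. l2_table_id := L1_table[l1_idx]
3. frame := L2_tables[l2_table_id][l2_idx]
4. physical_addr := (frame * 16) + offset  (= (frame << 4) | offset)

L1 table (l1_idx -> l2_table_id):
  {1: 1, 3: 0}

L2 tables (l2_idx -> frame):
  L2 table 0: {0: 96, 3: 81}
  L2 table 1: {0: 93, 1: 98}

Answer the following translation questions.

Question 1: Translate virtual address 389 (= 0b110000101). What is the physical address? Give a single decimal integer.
vaddr = 389 = 0b110000101
Split: l1_idx=3, l2_idx=0, offset=5
L1[3] = 0
L2[0][0] = 96
paddr = 96 * 16 + 5 = 1541

Answer: 1541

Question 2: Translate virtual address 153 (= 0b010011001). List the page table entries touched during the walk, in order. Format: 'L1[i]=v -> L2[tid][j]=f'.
vaddr = 153 = 0b010011001
Split: l1_idx=1, l2_idx=1, offset=9

Answer: L1[1]=1 -> L2[1][1]=98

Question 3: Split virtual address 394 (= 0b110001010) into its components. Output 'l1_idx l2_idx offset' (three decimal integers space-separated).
vaddr = 394 = 0b110001010
  top 2 bits -> l1_idx = 3
  next 3 bits -> l2_idx = 0
  bottom 4 bits -> offset = 10

Answer: 3 0 10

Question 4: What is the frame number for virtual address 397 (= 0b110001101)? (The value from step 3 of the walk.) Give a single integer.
vaddr = 397: l1_idx=3, l2_idx=0
L1[3] = 0; L2[0][0] = 96

Answer: 96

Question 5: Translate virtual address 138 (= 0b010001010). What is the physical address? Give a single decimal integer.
vaddr = 138 = 0b010001010
Split: l1_idx=1, l2_idx=0, offset=10
L1[1] = 1
L2[1][0] = 93
paddr = 93 * 16 + 10 = 1498

Answer: 1498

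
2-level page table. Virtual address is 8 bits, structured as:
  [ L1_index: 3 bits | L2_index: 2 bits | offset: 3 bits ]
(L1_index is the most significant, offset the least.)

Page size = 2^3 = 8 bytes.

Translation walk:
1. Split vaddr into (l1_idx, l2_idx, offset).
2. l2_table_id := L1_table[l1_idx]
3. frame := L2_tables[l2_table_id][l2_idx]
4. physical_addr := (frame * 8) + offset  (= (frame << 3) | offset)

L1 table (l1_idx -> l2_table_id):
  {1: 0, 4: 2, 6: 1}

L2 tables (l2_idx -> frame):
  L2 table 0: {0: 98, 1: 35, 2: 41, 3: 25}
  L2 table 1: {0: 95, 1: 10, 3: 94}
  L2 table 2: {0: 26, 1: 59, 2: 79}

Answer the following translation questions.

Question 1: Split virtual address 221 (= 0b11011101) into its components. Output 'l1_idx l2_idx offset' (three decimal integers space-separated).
vaddr = 221 = 0b11011101
  top 3 bits -> l1_idx = 6
  next 2 bits -> l2_idx = 3
  bottom 3 bits -> offset = 5

Answer: 6 3 5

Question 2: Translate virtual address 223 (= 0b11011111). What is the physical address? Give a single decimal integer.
vaddr = 223 = 0b11011111
Split: l1_idx=6, l2_idx=3, offset=7
L1[6] = 1
L2[1][3] = 94
paddr = 94 * 8 + 7 = 759

Answer: 759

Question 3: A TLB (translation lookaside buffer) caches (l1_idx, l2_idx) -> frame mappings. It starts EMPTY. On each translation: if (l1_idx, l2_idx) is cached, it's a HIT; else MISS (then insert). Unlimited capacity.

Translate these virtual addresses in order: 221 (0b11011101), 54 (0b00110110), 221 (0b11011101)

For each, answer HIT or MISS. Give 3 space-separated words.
Answer: MISS MISS HIT

Derivation:
vaddr=221: (6,3) not in TLB -> MISS, insert
vaddr=54: (1,2) not in TLB -> MISS, insert
vaddr=221: (6,3) in TLB -> HIT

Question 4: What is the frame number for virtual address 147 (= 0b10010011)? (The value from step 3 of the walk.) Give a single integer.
vaddr = 147: l1_idx=4, l2_idx=2
L1[4] = 2; L2[2][2] = 79

Answer: 79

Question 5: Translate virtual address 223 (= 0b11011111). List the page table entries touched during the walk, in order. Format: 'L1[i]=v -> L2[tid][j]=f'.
vaddr = 223 = 0b11011111
Split: l1_idx=6, l2_idx=3, offset=7

Answer: L1[6]=1 -> L2[1][3]=94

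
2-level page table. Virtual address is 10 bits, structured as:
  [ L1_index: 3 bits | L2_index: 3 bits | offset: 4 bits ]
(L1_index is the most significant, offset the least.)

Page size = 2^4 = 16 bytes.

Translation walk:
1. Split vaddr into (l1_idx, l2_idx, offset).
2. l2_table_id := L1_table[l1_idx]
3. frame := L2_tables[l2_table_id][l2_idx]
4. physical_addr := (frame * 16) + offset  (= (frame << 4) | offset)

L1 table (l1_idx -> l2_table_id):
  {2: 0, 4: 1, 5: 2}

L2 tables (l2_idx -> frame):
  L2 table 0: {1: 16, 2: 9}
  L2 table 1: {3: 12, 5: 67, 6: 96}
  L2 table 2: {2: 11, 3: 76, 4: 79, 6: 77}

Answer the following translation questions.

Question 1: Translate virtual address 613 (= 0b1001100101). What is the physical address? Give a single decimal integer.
vaddr = 613 = 0b1001100101
Split: l1_idx=4, l2_idx=6, offset=5
L1[4] = 1
L2[1][6] = 96
paddr = 96 * 16 + 5 = 1541

Answer: 1541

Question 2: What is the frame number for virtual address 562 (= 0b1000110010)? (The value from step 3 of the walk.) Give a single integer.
vaddr = 562: l1_idx=4, l2_idx=3
L1[4] = 1; L2[1][3] = 12

Answer: 12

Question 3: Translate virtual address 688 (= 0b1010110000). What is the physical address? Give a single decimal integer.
vaddr = 688 = 0b1010110000
Split: l1_idx=5, l2_idx=3, offset=0
L1[5] = 2
L2[2][3] = 76
paddr = 76 * 16 + 0 = 1216

Answer: 1216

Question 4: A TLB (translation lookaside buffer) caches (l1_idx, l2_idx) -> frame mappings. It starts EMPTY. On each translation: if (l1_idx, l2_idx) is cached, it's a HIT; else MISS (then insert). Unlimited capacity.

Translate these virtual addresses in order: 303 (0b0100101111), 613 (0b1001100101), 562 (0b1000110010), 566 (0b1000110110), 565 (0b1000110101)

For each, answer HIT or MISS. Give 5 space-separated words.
vaddr=303: (2,2) not in TLB -> MISS, insert
vaddr=613: (4,6) not in TLB -> MISS, insert
vaddr=562: (4,3) not in TLB -> MISS, insert
vaddr=566: (4,3) in TLB -> HIT
vaddr=565: (4,3) in TLB -> HIT

Answer: MISS MISS MISS HIT HIT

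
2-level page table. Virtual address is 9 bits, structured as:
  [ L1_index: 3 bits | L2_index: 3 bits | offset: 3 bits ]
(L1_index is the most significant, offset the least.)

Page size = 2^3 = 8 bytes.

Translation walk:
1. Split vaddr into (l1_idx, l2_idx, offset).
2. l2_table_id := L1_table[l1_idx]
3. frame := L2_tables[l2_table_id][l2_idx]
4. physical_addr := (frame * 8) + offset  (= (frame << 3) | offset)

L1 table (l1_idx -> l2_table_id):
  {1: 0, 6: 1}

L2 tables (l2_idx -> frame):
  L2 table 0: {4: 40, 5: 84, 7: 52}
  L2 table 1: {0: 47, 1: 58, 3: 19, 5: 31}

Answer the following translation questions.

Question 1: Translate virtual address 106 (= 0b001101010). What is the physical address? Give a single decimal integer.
Answer: 674

Derivation:
vaddr = 106 = 0b001101010
Split: l1_idx=1, l2_idx=5, offset=2
L1[1] = 0
L2[0][5] = 84
paddr = 84 * 8 + 2 = 674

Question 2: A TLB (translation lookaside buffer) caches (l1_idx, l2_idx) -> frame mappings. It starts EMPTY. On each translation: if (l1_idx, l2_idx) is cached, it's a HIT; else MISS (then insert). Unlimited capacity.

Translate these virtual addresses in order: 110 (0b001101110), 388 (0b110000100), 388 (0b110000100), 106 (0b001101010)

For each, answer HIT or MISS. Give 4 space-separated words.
vaddr=110: (1,5) not in TLB -> MISS, insert
vaddr=388: (6,0) not in TLB -> MISS, insert
vaddr=388: (6,0) in TLB -> HIT
vaddr=106: (1,5) in TLB -> HIT

Answer: MISS MISS HIT HIT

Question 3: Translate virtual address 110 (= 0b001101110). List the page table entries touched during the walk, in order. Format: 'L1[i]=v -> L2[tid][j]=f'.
Answer: L1[1]=0 -> L2[0][5]=84

Derivation:
vaddr = 110 = 0b001101110
Split: l1_idx=1, l2_idx=5, offset=6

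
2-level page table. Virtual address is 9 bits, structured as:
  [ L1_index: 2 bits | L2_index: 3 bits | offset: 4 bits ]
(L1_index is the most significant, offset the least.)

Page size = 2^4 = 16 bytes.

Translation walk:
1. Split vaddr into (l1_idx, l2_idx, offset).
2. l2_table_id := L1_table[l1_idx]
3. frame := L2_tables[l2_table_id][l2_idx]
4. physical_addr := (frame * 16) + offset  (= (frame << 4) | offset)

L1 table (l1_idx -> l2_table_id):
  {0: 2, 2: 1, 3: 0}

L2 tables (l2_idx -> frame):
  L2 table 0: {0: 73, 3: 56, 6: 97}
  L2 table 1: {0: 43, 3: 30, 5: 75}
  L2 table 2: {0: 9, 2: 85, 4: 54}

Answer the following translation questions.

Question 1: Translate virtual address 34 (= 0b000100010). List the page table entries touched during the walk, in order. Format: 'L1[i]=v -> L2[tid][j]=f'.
vaddr = 34 = 0b000100010
Split: l1_idx=0, l2_idx=2, offset=2

Answer: L1[0]=2 -> L2[2][2]=85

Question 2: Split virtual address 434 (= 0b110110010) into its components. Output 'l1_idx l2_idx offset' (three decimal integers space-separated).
Answer: 3 3 2

Derivation:
vaddr = 434 = 0b110110010
  top 2 bits -> l1_idx = 3
  next 3 bits -> l2_idx = 3
  bottom 4 bits -> offset = 2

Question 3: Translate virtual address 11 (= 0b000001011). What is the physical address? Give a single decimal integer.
Answer: 155

Derivation:
vaddr = 11 = 0b000001011
Split: l1_idx=0, l2_idx=0, offset=11
L1[0] = 2
L2[2][0] = 9
paddr = 9 * 16 + 11 = 155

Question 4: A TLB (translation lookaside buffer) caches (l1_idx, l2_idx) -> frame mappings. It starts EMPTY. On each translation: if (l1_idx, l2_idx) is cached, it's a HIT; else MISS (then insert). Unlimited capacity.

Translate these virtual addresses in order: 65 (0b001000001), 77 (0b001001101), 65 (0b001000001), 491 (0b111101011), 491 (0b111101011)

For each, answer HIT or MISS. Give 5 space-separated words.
vaddr=65: (0,4) not in TLB -> MISS, insert
vaddr=77: (0,4) in TLB -> HIT
vaddr=65: (0,4) in TLB -> HIT
vaddr=491: (3,6) not in TLB -> MISS, insert
vaddr=491: (3,6) in TLB -> HIT

Answer: MISS HIT HIT MISS HIT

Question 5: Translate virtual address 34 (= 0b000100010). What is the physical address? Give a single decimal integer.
vaddr = 34 = 0b000100010
Split: l1_idx=0, l2_idx=2, offset=2
L1[0] = 2
L2[2][2] = 85
paddr = 85 * 16 + 2 = 1362

Answer: 1362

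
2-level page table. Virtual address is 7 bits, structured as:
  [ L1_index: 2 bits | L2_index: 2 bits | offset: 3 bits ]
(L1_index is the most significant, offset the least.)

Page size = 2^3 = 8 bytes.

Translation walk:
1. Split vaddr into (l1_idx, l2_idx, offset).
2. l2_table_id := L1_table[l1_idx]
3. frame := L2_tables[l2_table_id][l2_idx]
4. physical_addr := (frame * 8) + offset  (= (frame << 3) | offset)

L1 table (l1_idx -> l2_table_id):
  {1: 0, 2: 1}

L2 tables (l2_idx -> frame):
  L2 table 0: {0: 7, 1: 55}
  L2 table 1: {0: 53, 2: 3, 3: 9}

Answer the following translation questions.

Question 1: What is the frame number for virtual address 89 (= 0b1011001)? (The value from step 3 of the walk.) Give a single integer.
Answer: 9

Derivation:
vaddr = 89: l1_idx=2, l2_idx=3
L1[2] = 1; L2[1][3] = 9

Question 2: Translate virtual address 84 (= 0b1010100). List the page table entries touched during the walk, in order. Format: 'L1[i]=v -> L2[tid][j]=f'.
vaddr = 84 = 0b1010100
Split: l1_idx=2, l2_idx=2, offset=4

Answer: L1[2]=1 -> L2[1][2]=3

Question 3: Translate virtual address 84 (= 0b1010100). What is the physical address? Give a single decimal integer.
Answer: 28

Derivation:
vaddr = 84 = 0b1010100
Split: l1_idx=2, l2_idx=2, offset=4
L1[2] = 1
L2[1][2] = 3
paddr = 3 * 8 + 4 = 28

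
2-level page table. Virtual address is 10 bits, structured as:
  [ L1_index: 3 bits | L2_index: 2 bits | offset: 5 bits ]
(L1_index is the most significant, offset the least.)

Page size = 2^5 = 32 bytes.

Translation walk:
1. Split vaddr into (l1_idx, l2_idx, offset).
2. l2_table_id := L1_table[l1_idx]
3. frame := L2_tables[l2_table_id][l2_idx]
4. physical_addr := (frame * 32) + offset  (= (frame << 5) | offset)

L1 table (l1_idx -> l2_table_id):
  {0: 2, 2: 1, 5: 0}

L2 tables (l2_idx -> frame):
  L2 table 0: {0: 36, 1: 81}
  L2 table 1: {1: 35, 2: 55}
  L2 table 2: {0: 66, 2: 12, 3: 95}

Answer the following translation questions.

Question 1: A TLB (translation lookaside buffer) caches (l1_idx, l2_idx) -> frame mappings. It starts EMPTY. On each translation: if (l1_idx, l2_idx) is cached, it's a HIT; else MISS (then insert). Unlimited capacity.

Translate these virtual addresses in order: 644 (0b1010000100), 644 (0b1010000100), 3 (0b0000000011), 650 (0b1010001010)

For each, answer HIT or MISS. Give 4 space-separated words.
vaddr=644: (5,0) not in TLB -> MISS, insert
vaddr=644: (5,0) in TLB -> HIT
vaddr=3: (0,0) not in TLB -> MISS, insert
vaddr=650: (5,0) in TLB -> HIT

Answer: MISS HIT MISS HIT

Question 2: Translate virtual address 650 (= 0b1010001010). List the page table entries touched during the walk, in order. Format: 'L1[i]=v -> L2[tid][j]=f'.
vaddr = 650 = 0b1010001010
Split: l1_idx=5, l2_idx=0, offset=10

Answer: L1[5]=0 -> L2[0][0]=36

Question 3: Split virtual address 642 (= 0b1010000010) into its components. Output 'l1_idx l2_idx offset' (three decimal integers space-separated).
vaddr = 642 = 0b1010000010
  top 3 bits -> l1_idx = 5
  next 2 bits -> l2_idx = 0
  bottom 5 bits -> offset = 2

Answer: 5 0 2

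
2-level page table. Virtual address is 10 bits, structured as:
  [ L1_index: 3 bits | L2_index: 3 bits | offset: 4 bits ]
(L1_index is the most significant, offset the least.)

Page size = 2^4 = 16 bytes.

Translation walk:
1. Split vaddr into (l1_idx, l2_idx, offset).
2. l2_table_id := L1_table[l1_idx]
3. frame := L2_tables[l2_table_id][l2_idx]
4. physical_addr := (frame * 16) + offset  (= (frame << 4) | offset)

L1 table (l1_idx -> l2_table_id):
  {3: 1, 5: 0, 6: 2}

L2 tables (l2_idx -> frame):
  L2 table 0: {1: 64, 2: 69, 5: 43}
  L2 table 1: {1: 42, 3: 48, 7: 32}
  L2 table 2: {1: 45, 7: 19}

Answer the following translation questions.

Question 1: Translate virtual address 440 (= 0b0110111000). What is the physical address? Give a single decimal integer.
vaddr = 440 = 0b0110111000
Split: l1_idx=3, l2_idx=3, offset=8
L1[3] = 1
L2[1][3] = 48
paddr = 48 * 16 + 8 = 776

Answer: 776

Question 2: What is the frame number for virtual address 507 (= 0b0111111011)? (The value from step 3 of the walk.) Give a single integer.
Answer: 32

Derivation:
vaddr = 507: l1_idx=3, l2_idx=7
L1[3] = 1; L2[1][7] = 32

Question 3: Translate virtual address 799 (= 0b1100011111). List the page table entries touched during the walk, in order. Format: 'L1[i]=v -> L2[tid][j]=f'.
vaddr = 799 = 0b1100011111
Split: l1_idx=6, l2_idx=1, offset=15

Answer: L1[6]=2 -> L2[2][1]=45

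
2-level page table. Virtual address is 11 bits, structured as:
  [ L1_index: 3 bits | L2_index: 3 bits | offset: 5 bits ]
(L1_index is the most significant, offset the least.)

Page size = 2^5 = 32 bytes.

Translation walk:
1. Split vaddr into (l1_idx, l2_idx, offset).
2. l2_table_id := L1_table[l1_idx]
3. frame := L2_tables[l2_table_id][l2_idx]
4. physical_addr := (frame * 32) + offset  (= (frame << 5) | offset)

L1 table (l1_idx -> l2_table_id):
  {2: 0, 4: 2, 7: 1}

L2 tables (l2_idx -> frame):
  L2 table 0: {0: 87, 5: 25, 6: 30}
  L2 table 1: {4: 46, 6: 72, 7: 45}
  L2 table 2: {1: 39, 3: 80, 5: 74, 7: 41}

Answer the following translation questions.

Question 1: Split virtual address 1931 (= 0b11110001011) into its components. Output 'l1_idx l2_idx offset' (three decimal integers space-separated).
vaddr = 1931 = 0b11110001011
  top 3 bits -> l1_idx = 7
  next 3 bits -> l2_idx = 4
  bottom 5 bits -> offset = 11

Answer: 7 4 11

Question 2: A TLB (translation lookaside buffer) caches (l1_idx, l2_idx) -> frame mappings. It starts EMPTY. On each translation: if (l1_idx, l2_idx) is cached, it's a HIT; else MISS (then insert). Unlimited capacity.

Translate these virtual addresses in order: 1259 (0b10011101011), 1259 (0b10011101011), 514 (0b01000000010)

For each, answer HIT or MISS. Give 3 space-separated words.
Answer: MISS HIT MISS

Derivation:
vaddr=1259: (4,7) not in TLB -> MISS, insert
vaddr=1259: (4,7) in TLB -> HIT
vaddr=514: (2,0) not in TLB -> MISS, insert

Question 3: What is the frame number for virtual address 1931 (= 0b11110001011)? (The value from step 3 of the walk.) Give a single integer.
vaddr = 1931: l1_idx=7, l2_idx=4
L1[7] = 1; L2[1][4] = 46

Answer: 46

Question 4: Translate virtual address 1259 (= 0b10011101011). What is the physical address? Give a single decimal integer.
Answer: 1323

Derivation:
vaddr = 1259 = 0b10011101011
Split: l1_idx=4, l2_idx=7, offset=11
L1[4] = 2
L2[2][7] = 41
paddr = 41 * 32 + 11 = 1323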